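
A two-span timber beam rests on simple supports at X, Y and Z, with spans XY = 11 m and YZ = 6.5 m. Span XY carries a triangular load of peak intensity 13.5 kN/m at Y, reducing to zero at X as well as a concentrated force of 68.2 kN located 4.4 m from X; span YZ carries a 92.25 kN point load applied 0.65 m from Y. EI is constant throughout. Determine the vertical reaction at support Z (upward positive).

R_Z = -16.42 kN

Take M_Y as the redundant. Released structure: two simple spans XY and YZ with a hinge at Y.
End slopes at the hinge Y, treating each span as simply supported:
  span XY: triangular load, peak 13.5: w₀L³/(45EI) = 399.3/EI
  span XY: point load 68.2 at a = 4.4: Pab(L + a)/(6LEI) = 462.1/EI
  span YZ: point load 92.25 at a = 0.65: Pab(L + b)/(6LEI) = 111.1/EI
  relative rotation θ_0 = (861.4 + 111.1)/EI = 972.5/EI
A unit hogging moment at Y produces rotation L₁/(3EI) + L₂/(3EI) = 5.833/EI.
Slope continuity at Y: θ_0 = M_Y·5.833/EI, so M_Y = 972.5/5.833 = 166.7 kN·m (hogging).
Span YZ, ΣM about Z: R_Y^{YZ}·6.5 = 539.7 + 166.7, so R_Y^{YZ} = 108.7 kN and R_Z = 92.25 − 108.7 = -16.42 kN.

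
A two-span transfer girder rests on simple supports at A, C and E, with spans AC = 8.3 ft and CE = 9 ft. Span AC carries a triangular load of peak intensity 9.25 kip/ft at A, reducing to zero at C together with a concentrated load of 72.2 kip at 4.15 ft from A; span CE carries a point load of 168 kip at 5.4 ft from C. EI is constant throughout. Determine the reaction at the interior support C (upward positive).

Take M_C as the redundant. Released structure: two simple spans AC and CE with a hinge at C.
Rotations at C on the released spans (each span's end-slope, ×1/EI):
  span AC: triangular load, peak 9.25: 7w₀L³/(360EI) = 102.8/EI
  span AC: point load 72.2 at a = 4.15: Pab(L + a)/(6LEI) = 310.9/EI
  span CE: point load 168 at a = 5.4: Pab(L + b)/(6LEI) = 762/EI
  relative rotation θ_0 = (413.7 + 762)/EI = 1176/EI
A unit hogging moment at C produces rotation L₁/(3EI) + L₂/(3EI) = 5.767/EI.
Compatibility: M_C·(L₁+L₂)/(3EI) = θ_0, giving M_C = 203.9 kip·ft (hogging).
Span AC, ΣM about A with M_C applied at C: R_C^{AC}·8.3 = 405.8 + 203.9, so R_C^{AC} = 73.46 kip and R_A = 110.6 − 73.46 = 37.13 kip.
Span CE, ΣM about E: R_C^{CE}·9 = 604.8 + 203.9, so R_C^{CE} = 89.85 kip and R_E = 168 − 89.85 = 78.15 kip.
R_C = 73.46 + 89.85 = 163.3 kip.

R_C = 163.3 kip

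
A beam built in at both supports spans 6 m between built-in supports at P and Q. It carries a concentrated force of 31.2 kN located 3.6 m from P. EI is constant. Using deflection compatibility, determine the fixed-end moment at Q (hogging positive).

M_Q = 26.96 kN·m

Release both end moments; the primary structure is a simply-supported span PQ with redundants M_P and M_Q.
End rotations of the released simple span under the applied load (×1/EI):
  at P: point load 31.2 at a = 3.6: Pab(L + b)/(6LEI) = 62.9/EI
  at Q: point load 31.2 at a = 3.6: Pab(L + a)/(6LEI) = 71.88/EI
  θ_P0 = 62.9/EI,  θ_Q0 = 71.88/EI
Flexibility coefficients: a unit moment at one end gives L/(3EI) there and L/(6EI) at the far end, so f₁₁ = f₂₂ = 2/EI and f₁₂ = f₂₁ = 1/EI.
Compatibility — zero rotation at each built-in end:
  2 M_P + 1 M_Q = 62.9
  1 M_P + 2 M_Q = 71.88
Solving the pair gives M_P = 17.97 kN·m and M_Q = 26.96 kN·m (hogging).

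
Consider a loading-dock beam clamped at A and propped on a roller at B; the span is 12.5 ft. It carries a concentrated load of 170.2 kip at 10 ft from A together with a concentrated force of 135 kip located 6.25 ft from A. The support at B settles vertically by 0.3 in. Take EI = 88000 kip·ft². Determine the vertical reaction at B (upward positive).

Remove the prop at B; the released (primary) structure is a cantilever built in at A.
Deflection at B on the released cantilever, summing each load's contribution:
  point load 170.2 at a = 10: Pa²(3L − a)/(6EI) = 78008/EI
  point load 135 at a = 6.25: Pa²(3L − a)/(6EI) = 27466/EI
  δ_0 = 105474/EI
Flexibility coefficient — unit upward force at B: δ_{BB} = L³/(3EI) = 651/EI.
With EI = 88000 kip·ft²: δ_0 = 1.1986 ft and δ_{BB} = 0.007398 ft/kip.
Compatibility — the beam at B must follow the support down by 0.025 ft: δ_0 − R_B·δ_{BB} = 0.025, so R_B = (1.1986 − 0.025)/0.007398 = 158.6 kip.

R_B = 158.6 kip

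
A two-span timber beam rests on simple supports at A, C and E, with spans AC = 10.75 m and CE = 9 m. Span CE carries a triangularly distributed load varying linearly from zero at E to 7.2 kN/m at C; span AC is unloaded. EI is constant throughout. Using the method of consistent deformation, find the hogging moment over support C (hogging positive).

M_C = 17.72 kN·m

Take M_C as the redundant. Released structure: two simple spans AC and CE with a hinge at C.
Discontinuity in slope at C on the released structure — sum the simple-span end rotations:
  span CE: triangular load, peak 7.2: w₀L³/(45EI) = 116.6/EI
  relative rotation θ_0 = (0 + 116.6)/EI = 116.6/EI
A unit hogging moment at C produces rotation L₁/(3EI) + L₂/(3EI) = 6.583/EI.
Slope continuity at C: θ_0 = M_C·6.583/EI, so M_C = 116.6/6.583 = 17.72 kN·m (hogging).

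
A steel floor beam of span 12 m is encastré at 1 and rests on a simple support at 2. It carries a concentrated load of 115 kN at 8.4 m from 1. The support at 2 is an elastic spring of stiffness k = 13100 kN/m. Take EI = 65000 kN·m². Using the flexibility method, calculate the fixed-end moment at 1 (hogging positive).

Take the reaction at 2 as the redundant and release it; the primary structure is a cantilever fixed at 1.
Downward deflection at the released point 2 due to the loads:
  point load 115 at a = 8.4: Pa²(3L − a)/(6EI) = 37326/EI
Flexibility coefficient — unit upward force at 2: δ_{22} = L³/(3EI) = 576/EI.
With EI = 65000 kN·m²: δ_0 = 0.57425 m and δ_{22} = 0.008862 m/kN.
Compatibility — the spring shortens by R_2/k under the reaction it provides: δ_0 − R_2·δ_{22} = R_2/k. With 1/k = 0.000076 m/kN, R_2 = δ_0 / (δ_{22} + 1/k) = 0.57425 / (0.008862 + 0.000076) = 64.25 kN.
Moment equilibrium about 1: M_1 = Σ(load moments about 1) − R_2·L = 966 − 64.25×12 = 195 kN·m.

M_1 = 195 kN·m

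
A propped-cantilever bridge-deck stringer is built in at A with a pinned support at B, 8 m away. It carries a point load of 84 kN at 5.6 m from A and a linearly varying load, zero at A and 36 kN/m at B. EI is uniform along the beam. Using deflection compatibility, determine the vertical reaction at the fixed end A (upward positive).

R_A = 101.5 kN

Remove the prop at B; the released (primary) structure is a cantilever built in at A.
Deflection at B on the released cantilever, summing each load's contribution:
  point load 84 at a = 5.6: Pa²(3L − a)/(6EI) = 8078/EI
  triangular load, peak 36 at the free end: 11w₀L⁴/(120EI) = 13517/EI
  δ_0 = 21595/EI
Flexibility coefficient — unit upward force at B: δ_{BB} = L³/(3EI) = 170.7/EI.
The prop prevents deflection at B: R_B = δ_0/δ_{BB} = 21595/170.7 = 126.5 kN.
Vertical equilibrium: R_A = ΣP − R_B = 228 − 126.5 = 101.5 kN.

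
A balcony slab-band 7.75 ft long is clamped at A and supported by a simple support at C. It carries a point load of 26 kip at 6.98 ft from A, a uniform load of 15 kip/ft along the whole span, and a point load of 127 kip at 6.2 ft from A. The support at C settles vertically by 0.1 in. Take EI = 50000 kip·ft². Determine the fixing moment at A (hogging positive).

M_A = 237.8 kip·ft

Remove the prop at C; the released (primary) structure is a cantilever built in at A.
Downward deflection at the released point C due to the loads:
  point load 26 at a = 6.98: Pa²(3L − a)/(6EI) = 3435/EI
  UDL 15: wL⁴/(8EI) = 6764/EI
  point load 127 at a = 6.2: Pa²(3L − a)/(6EI) = 13873/EI
  δ_0 = 24072/EI
Tip deflection under a unit load at C: L³/(3EI) = 155.2/EI.
With EI = 50000 kip·ft²: δ_0 = 0.48143 ft and δ_{CC} = 0.003103 ft/kip.
Compatibility — the beam at C must follow the support down by 0.008333 ft: δ_0 − R_C·δ_{CC} = 0.008333, so R_C = (0.48143 − 0.008333)/0.003103 = 152.5 kip.
Moment equilibrium about A: M_A = Σ(load moments about A) − R_C·L = 1419 − 152.5×7.75 = 237.8 kip·ft.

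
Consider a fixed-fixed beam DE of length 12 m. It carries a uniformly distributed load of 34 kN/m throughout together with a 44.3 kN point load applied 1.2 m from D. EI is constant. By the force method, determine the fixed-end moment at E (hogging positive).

Release both end moments; the primary structure is a simply-supported span DE with redundants M_D and M_E.
Simple-span end rotations at D and E under the given loads:
  at D: UDL 34: wL³/(24EI) = 2448/EI
  at E: UDL 34: wL³/(24EI) = 2448/EI
  at D: point load 44.3 at a = 1.2: Pab(L + b)/(6LEI) = 181.8/EI
  at E: point load 44.3 at a = 1.2: Pab(L + a)/(6LEI) = 105.3/EI
  θ_D0 = 2630/EI,  θ_E0 = 2553/EI
Flexibility coefficients: a unit moment at one end gives L/(3EI) there and L/(6EI) at the far end, so f₁₁ = f₂₂ = 4/EI and f₁₂ = f₂₁ = 2/EI.
Compatibility — zero rotation at each built-in end:
  4 M_D + 2 M_E = 2630
  2 M_D + 4 M_E = 2553
Solving the pair gives M_D = 451.1 kN·m and M_E = 412.8 kN·m (hogging).

M_E = 412.8 kN·m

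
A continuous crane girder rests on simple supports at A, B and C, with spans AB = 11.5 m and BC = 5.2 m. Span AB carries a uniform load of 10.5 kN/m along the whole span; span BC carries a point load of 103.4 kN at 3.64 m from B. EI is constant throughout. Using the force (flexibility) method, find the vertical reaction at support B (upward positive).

R_B = 131.2 kN

Insert a hinge at B; M_B is the redundant, and each span becomes simply supported.
Discontinuity in slope at B on the released structure — sum the simple-span end rotations:
  span AB: UDL 10.5: wL³/(24EI) = 665.4/EI
  span BC: point load 103.4 at a = 3.64: Pab(L + b)/(6LEI) = 127.2/EI
  relative rotation θ_0 = (665.4 + 127.2)/EI = 792.6/EI
A unit hogging moment at B produces rotation L₁/(3EI) + L₂/(3EI) = 5.567/EI.
Slope continuity at B: θ_0 = M_B·5.567/EI, so M_B = 792.6/5.567 = 142.4 kN·m (hogging).
Span AB, ΣM about A with M_B applied at B: R_B^{AB}·11.5 = 694.3 + 142.4, so R_B^{AB} = 72.76 kN and R_A = 120.8 − 72.76 = 47.99 kN.
Span BC, ΣM about C: R_B^{BC}·5.2 = 161.3 + 142.4, so R_B^{BC} = 58.4 kN and R_C = 103.4 − 58.4 = 45 kN.
R_B = 72.76 + 58.4 = 131.2 kN.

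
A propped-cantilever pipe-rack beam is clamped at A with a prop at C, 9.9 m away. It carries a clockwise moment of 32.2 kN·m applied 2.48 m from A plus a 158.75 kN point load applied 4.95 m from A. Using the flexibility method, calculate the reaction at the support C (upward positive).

R_C = 51.75 kN

Release the roller at C. Primary structure: cantilever fixed at A.
Downward deflection at the released point C due to the loads:
  clockwise couple 32.2 at a = 2.48: M₀a(2L − a)/(2EI) = 691.6/EI
  point load 158.75 at a = 4.95: Pa²(3L − a)/(6EI) = 16045/EI
  δ_0 = 16737/EI
Flexibility coefficient — unit upward force at C: δ_{CC} = L³/(3EI) = 323.4/EI.
The prop prevents deflection at C: R_C = δ_0/δ_{CC} = 16737/323.4 = 51.75 kN.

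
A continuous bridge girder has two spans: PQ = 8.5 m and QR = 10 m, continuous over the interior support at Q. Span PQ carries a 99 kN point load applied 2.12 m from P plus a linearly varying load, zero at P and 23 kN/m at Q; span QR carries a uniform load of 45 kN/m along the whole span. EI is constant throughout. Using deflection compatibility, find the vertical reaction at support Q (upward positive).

Insert a hinge at Q; M_Q is the redundant, and each span becomes simply supported.
End slopes at the hinge Q, treating each span as simply supported:
  span PQ: point load 99 at a = 2.12: Pab(L + a)/(6LEI) = 278.8/EI
  span PQ: triangular load, peak 23: w₀L³/(45EI) = 313.9/EI
  span QR: UDL 45: wL³/(24EI) = 1875/EI
  relative rotation θ_0 = (592.7 + 1875)/EI = 2468/EI
A unit hogging moment at Q produces rotation L₁/(3EI) + L₂/(3EI) = 6.167/EI.
Slope continuity at Q: θ_0 = M_Q·6.167/EI, so M_Q = 2468/6.167 = 400.2 kN·m (hogging).
Span PQ, ΣM about P with M_Q applied at Q: R_Q^{PQ}·8.5 = 763.8 + 400.2, so R_Q^{PQ} = 136.9 kN and R_P = 196.8 − 136.9 = 59.81 kN.
Span QR, ΣM about R: R_Q^{QR}·10 = 2250 + 400.2, so R_Q^{QR} = 265 kN and R_R = 450 − 265 = 185 kN.
R_Q = 136.9 + 265 = 402 kN.

R_Q = 402 kN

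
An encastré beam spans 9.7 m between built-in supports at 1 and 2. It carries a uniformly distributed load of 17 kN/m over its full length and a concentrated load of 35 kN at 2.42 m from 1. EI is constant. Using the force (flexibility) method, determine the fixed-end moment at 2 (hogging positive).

M_2 = 149.2 kN·m

Take the two fixed-end moments M_1, M_2 as redundants; the released structure is the simple span 12.
Simple-span end rotations at 1 and 2 under the given loads:
  at 1: UDL 17: wL³/(24EI) = 646.5/EI
  at 2: UDL 17: wL³/(24EI) = 646.5/EI
  at 1: point load 35 at a = 2.42: Pab(L + b)/(6LEI) = 179.9/EI
  at 2: point load 35 at a = 2.42: Pab(L + a)/(6LEI) = 128.4/EI
  θ_10 = 826.4/EI,  θ_20 = 774.9/EI
Flexibility coefficients: a unit moment at one end gives L/(3EI) there and L/(6EI) at the far end, so f₁₁ = f₂₂ = 3.233/EI and f₁₂ = f₂₁ = 1.617/EI.
Compatibility — zero rotation at each built-in end:
  3.233 M_1 + 1.617 M_2 = 826.4
  1.617 M_1 + 3.233 M_2 = 774.9
Solving the pair gives M_1 = 181 kN·m and M_2 = 149.2 kN·m (hogging).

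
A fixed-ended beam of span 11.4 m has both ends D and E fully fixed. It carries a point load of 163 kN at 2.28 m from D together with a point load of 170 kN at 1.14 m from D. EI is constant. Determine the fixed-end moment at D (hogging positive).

M_D = 394.8 kN·m

Release both end moments; the primary structure is a simply-supported span DE with redundants M_D and M_E.
On the primary (simply-supported) span, the end slopes from the loading are:
  at D: point load 163 at a = 2.28: Pab(L + b)/(6LEI) = 1017/EI
  at E: point load 163 at a = 2.28: Pab(L + a)/(6LEI) = 677.9/EI
  at D: point load 170 at a = 1.14: Pab(L + b)/(6LEI) = 629.7/EI
  at E: point load 170 at a = 1.14: Pab(L + a)/(6LEI) = 364.5/EI
  θ_D0 = 1646/EI,  θ_E0 = 1042/EI
Flexibility coefficients: a unit moment at one end gives L/(3EI) there and L/(6EI) at the far end, so f₁₁ = f₂₂ = 3.8/EI and f₁₂ = f₂₁ = 1.9/EI.
Compatibility — zero rotation at each built-in end:
  3.8 M_D + 1.9 M_E = 1646
  1.9 M_D + 3.8 M_E = 1042
Solving the pair gives M_D = 394.8 kN·m and M_E = 76.9 kN·m (hogging).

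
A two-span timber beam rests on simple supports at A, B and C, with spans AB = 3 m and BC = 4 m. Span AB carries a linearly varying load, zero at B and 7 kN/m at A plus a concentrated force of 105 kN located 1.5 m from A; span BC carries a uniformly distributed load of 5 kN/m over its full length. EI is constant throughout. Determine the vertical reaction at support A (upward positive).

R_A = 48.63 kN

Release continuity at B by inserting a hinge; the redundant is the internal moment M_B. The primary structure is two simply-supported spans AB and BC.
Discontinuity in slope at B on the released structure — sum the simple-span end rotations:
  span AB: triangular load, peak 7: 7w₀L³/(360EI) = 3.675/EI
  span AB: point load 105 at a = 1.5: Pab(L + a)/(6LEI) = 59.06/EI
  span BC: UDL 5: wL³/(24EI) = 13.33/EI
  relative rotation θ_0 = (62.74 + 13.33)/EI = 76.07/EI
A unit hogging moment at B produces rotation L₁/(3EI) + L₂/(3EI) = 2.333/EI.
Slope continuity at B: θ_0 = M_B·2.333/EI, so M_B = 76.07/2.333 = 32.6 kN·m (hogging).
Span AB, ΣM about A with M_B applied at B: R_B^{AB}·3 = 168 + 32.6, so R_B^{AB} = 66.87 kN and R_A = 115.5 − 66.87 = 48.63 kN.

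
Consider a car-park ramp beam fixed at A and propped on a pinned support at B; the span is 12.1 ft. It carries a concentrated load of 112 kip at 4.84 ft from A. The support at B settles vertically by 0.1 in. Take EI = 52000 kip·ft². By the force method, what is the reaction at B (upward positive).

Release the roller at B. Primary structure: cantilever fixed at A.
Primary-structure tip deflection at B by superposition:
  point load 112 at a = 4.84: Pa²(3L − a)/(6EI) = 13757/EI
Tip deflection under a unit load at B: L³/(3EI) = 590.5/EI.
With EI = 52000 kip·ft²: δ_0 = 0.26455 ft and δ_{BB} = 0.011356 ft/kip.
Compatibility — the beam at B must follow the support down by 0.008333 ft: δ_0 − R_B·δ_{BB} = 0.008333, so R_B = (0.26455 − 0.008333)/0.011356 = 22.56 kip.

R_B = 22.56 kip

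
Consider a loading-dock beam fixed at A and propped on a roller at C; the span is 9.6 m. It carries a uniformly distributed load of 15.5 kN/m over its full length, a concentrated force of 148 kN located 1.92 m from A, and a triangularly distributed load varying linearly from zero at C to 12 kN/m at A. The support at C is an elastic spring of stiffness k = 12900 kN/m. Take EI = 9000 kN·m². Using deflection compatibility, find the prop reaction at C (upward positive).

R_C = 75.43 kN

Remove the prop at C; the released (primary) structure is a cantilever built in at A.
Deflection at C on the released cantilever, summing each load's contribution:
  UDL 15.5: wL⁴/(8EI) = 16456/EI
  point load 148 at a = 1.92: Pa²(3L − a)/(6EI) = 2444/EI
  triangular load, peak 12 at the fixed end: w₀L⁴/(30EI) = 3397/EI
  δ_0 = 22298/EI
Flexibility coefficient — unit upward force at C: δ_{CC} = L³/(3EI) = 294.9/EI.
With EI = 9000 kN·m²: δ_0 = 2.4775 m and δ_{CC} = 0.032768 m/kN.
Compatibility — the spring shortens by R_C/k under the reaction it provides: δ_0 − R_C·δ_{CC} = R_C/k. With 1/k = 0.000078 m/kN, R_C = δ_0 / (δ_{CC} + 1/k) = 2.4775 / (0.032768 + 0.000078) = 75.43 kN.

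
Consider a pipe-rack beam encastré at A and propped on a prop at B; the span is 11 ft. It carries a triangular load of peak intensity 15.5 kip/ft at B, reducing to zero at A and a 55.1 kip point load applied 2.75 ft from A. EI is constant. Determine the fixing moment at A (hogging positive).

M_A = 208.8 kip·ft

Release the roller at B. Primary structure: cantilever fixed at A.
Free-end deflection of the primary structure under the applied loading (downward +):
  triangular load, peak 15.5 at the free end: 11w₀L⁴/(120EI) = 20802/EI
  point load 55.1 at a = 2.75: Pa²(3L − a)/(6EI) = 2101/EI
  δ_0 = 22903/EI
Flexibility coefficient — unit upward force at B: δ_{BB} = L³/(3EI) = 443.7/EI.
The prop prevents deflection at B: R_B = δ_0/δ_{BB} = 22903/443.7 = 51.62 kip.
Moment equilibrium about A: M_A = Σ(load moments about A) − R_B·L = 776.7 − 51.62×11 = 208.8 kip·ft.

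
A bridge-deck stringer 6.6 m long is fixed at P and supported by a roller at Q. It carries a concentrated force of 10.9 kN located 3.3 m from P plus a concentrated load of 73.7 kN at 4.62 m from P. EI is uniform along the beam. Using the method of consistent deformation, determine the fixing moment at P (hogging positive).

M_P = 79.89 kN·m

Remove the prop at Q; the released (primary) structure is a cantilever built in at P.
Primary-structure tip deflection at Q by superposition:
  point load 10.9 at a = 3.3: Pa²(3L − a)/(6EI) = 326.4/EI
  point load 73.7 at a = 4.62: Pa²(3L − a)/(6EI) = 3980/EI
  δ_0 = 4306/EI
Flexibility coefficient — unit upward force at Q: δ_{QQ} = L³/(3EI) = 95.83/EI.
Compatibility at Q: δ_0 − R_Q·δ_{QQ} = 0, so R_Q = 4306/95.83 = 44.94 kN.
Moment equilibrium about P: M_P = Σ(load moments about P) − R_Q·L = 376.5 − 44.94×6.6 = 79.89 kN·m.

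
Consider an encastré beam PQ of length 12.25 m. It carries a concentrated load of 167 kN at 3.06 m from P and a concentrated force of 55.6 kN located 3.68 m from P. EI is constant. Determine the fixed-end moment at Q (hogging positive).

M_Q = 138.8 kN·m

Take the two fixed-end moments M_P, M_Q as redundants; the released structure is the simple span PQ.
Simple-span end rotations at P and Q under the given loads:
  at P: point load 167 at a = 3.06: Pab(L + b)/(6LEI) = 1370/EI
  at Q: point load 167 at a = 3.06: Pab(L + a)/(6LEI) = 978.2/EI
  at P: point load 55.6 at a = 3.68: Pab(L + b)/(6LEI) = 496.7/EI
  at Q: point load 55.6 at a = 3.68: Pab(L + a)/(6LEI) = 380/EI
  θ_P0 = 1867/EI,  θ_Q0 = 1358/EI
Flexibility coefficients: a unit moment at one end gives L/(3EI) there and L/(6EI) at the far end, so f₁₁ = f₂₂ = 4.083/EI and f₁₂ = f₂₁ = 2.042/EI.
Compatibility — zero rotation at each built-in end:
  4.083 M_P + 2.042 M_Q = 1867
  2.042 M_P + 4.083 M_Q = 1358
Solving the pair gives M_P = 387.7 kN·m and M_Q = 138.8 kN·m (hogging).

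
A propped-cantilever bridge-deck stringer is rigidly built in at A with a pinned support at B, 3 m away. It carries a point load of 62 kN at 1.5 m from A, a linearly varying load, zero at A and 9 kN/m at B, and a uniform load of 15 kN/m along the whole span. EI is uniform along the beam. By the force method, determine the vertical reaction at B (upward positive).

Remove the prop at B; the released (primary) structure is a cantilever built in at A.
Downward deflection at the released point B due to the loads:
  point load 62 at a = 1.5: Pa²(3L − a)/(6EI) = 174.4/EI
  triangular load, peak 9 at the free end: 11w₀L⁴/(120EI) = 66.83/EI
  UDL 15: wL⁴/(8EI) = 151.9/EI
  δ_0 = 393.1/EI
Flexibility coefficient — unit upward force at B: δ_{BB} = L³/(3EI) = 9/EI.
Compatibility at B: δ_0 − R_B·δ_{BB} = 0, so R_B = 393.1/9 = 43.67 kN.

R_B = 43.67 kN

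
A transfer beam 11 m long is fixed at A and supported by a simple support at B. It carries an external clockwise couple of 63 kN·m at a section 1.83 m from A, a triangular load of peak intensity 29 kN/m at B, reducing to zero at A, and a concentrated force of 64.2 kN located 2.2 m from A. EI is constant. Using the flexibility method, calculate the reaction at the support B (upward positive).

R_B = 93.94 kN

Choose R_B as the redundant. The primary structure is the cantilever fixed at A.
Free-end deflection of the primary structure under the applied loading (downward +):
  clockwise couple 63 at a = 1.83: M₀a(2L − a)/(2EI) = 1163/EI
  triangular load, peak 29 at the free end: 11w₀L⁴/(120EI) = 38921/EI
  point load 64.2 at a = 2.2: Pa²(3L − a)/(6EI) = 1595/EI
  δ_0 = 41678/EI
Flexibility coefficient — unit upward force at B: δ_{BB} = L³/(3EI) = 443.7/EI.
The prop prevents deflection at B: R_B = δ_0/δ_{BB} = 41678/443.7 = 93.94 kN.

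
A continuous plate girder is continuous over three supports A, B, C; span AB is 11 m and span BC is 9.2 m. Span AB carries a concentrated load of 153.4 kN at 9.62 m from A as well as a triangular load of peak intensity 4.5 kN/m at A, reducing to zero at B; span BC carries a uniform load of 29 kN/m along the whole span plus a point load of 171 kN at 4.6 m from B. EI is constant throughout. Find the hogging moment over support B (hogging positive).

Take M_B as the redundant. Released structure: two simple spans AB and BC with a hinge at B.
Rotations at B on the released spans (each span's end-slope, ×1/EI):
  span AB: point load 153.4 at a = 9.62: Pab(L + a)/(6LEI) = 636.2/EI
  span AB: triangular load, peak 4.5: 7w₀L³/(360EI) = 116.5/EI
  span BC: UDL 29: wL³/(24EI) = 940.9/EI
  span BC: point load 171 at a = 4.6: Pab(L + b)/(6LEI) = 904.6/EI
  relative rotation θ_0 = (752.7 + 1846)/EI = 2598/EI
A unit hogging moment at B produces rotation L₁/(3EI) + L₂/(3EI) = 6.733/EI.
Slope continuity at B: θ_0 = M_B·6.733/EI, so M_B = 2598/6.733 = 385.9 kN·m (hogging).

M_B = 385.9 kN·m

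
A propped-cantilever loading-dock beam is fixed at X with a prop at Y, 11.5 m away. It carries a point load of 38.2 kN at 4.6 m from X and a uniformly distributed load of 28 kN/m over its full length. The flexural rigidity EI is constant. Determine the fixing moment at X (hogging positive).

Release the roller at Y. Primary structure: cantilever fixed at X.
Free-end deflection of the primary structure under the applied loading (downward +):
  point load 38.2 at a = 4.6: Pa²(3L − a)/(6EI) = 4028/EI
  UDL 28: wL⁴/(8EI) = 61215/EI
  δ_0 = 65243/EI
Tip deflection under a unit load at Y: L³/(3EI) = 507/EI.
The prop prevents deflection at Y: R_Y = δ_0/δ_{YY} = 65243/507 = 128.7 kN.
Moment equilibrium about X: M_X = Σ(load moments about X) − R_Y·L = 2027 − 128.7×11.5 = 547.2 kN·m.

M_X = 547.2 kN·m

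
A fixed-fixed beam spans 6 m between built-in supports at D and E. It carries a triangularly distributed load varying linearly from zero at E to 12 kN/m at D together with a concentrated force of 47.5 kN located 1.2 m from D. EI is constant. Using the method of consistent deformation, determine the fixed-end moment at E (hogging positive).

Take the two fixed-end moments M_D, M_E as redundants; the released structure is the simple span DE.
On the primary (simply-supported) span, the end slopes from the loading are:
  at D: triangular load, peak 12: w₀L³/(45EI) = 57.6/EI
  at E: triangular load, peak 12: 7w₀L³/(360EI) = 50.4/EI
  at D: point load 47.5 at a = 1.2: Pab(L + b)/(6LEI) = 82.08/EI
  at E: point load 47.5 at a = 1.2: Pab(L + a)/(6LEI) = 54.72/EI
  θ_D0 = 139.7/EI,  θ_E0 = 105.1/EI
Flexibility coefficients: a unit moment at one end gives L/(3EI) there and L/(6EI) at the far end, so f₁₁ = f₂₂ = 2/EI and f₁₂ = f₂₁ = 1/EI.
Compatibility — zero rotation at each built-in end:
  2 M_D + 1 M_E = 139.7
  1 M_D + 2 M_E = 105.1
Solving the pair gives M_D = 58.08 kN·m and M_E = 23.52 kN·m (hogging).

M_E = 23.52 kN·m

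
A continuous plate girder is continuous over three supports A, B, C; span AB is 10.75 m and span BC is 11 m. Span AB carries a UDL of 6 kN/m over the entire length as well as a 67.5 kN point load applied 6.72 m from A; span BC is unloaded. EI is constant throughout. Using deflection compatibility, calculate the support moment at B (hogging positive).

Insert a hinge at B; M_B is the redundant, and each span becomes simply supported.
Discontinuity in slope at B on the released structure — sum the simple-span end rotations:
  span AB: UDL 6: wL³/(24EI) = 310.6/EI
  span AB: point load 67.5 at a = 6.72: Pab(L + a)/(6LEI) = 495.1/EI
  relative rotation θ_0 = (805.7 + 0)/EI = 805.7/EI
A unit hogging moment at B produces rotation L₁/(3EI) + L₂/(3EI) = 7.25/EI.
Compatibility: M_B·(L₁+L₂)/(3EI) = θ_0, giving M_B = 111.1 kN·m (hogging).

M_B = 111.1 kN·m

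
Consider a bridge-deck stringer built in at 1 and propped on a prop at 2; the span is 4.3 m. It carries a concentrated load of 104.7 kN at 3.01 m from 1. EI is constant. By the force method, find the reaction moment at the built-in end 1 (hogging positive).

M_1 = 61.45 kN·m

Release the roller at 2. Primary structure: cantilever fixed at 1.
Free-end deflection of the primary structure under the applied loading (downward +):
  point load 104.7 at a = 3.01: Pa²(3L − a)/(6EI) = 1564/EI
Tip deflection under a unit load at 2: L³/(3EI) = 26.5/EI.
Compatibility at 2: δ_0 − R_2·δ_{22} = 0, so R_2 = 1564/26.5 = 59 kN.
Moment equilibrium about 1: M_1 = Σ(load moments about 1) − R_2·L = 315.1 − 59×4.3 = 61.45 kN·m.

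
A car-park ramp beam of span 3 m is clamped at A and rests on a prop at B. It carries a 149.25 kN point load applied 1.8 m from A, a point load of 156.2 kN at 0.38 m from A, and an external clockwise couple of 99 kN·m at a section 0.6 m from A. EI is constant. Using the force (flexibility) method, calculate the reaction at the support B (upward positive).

R_B = 85.9 kN

Remove the prop at B; the released (primary) structure is a cantilever built in at A.
Free-end deflection of the primary structure under the applied loading (downward +):
  point load 149.25 at a = 1.8: Pa²(3L − a)/(6EI) = 580.3/EI
  point load 156.2 at a = 0.38: Pa²(3L − a)/(6EI) = 32.4/EI
  clockwise couple 99 at a = 0.6: M₀a(2L − a)/(2EI) = 160.4/EI
  δ_0 = 773.1/EI
Flexibility coefficient — unit upward force at B: δ_{BB} = L³/(3EI) = 9/EI.
The prop prevents deflection at B: R_B = δ_0/δ_{BB} = 773.1/9 = 85.9 kN.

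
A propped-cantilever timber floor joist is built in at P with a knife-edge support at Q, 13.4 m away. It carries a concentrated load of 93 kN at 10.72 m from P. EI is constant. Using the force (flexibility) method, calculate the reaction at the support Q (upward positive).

Remove the prop at Q; the released (primary) structure is a cantilever built in at P.
Deflection at Q on the released cantilever, summing each load's contribution:
  point load 93 at a = 10.72: Pa²(3L − a)/(6EI) = 52511/EI
Tip deflection under a unit load at Q: L³/(3EI) = 802/EI.
Compatibility at Q: δ_0 − R_Q·δ_{QQ} = 0, so R_Q = 52511/802 = 65.47 kN.

R_Q = 65.47 kN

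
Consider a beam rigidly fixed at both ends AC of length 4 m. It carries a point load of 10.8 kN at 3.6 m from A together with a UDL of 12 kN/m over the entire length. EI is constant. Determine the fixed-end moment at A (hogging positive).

Release both end moments; the primary structure is a simply-supported span AC with redundants M_A and M_C.
Simple-span end rotations at A and C under the given loads:
  at A: point load 10.8 at a = 3.6: Pab(L + b)/(6LEI) = 2.851/EI
  at C: point load 10.8 at a = 3.6: Pab(L + a)/(6LEI) = 4.925/EI
  at A: UDL 12: wL³/(24EI) = 32/EI
  at C: UDL 12: wL³/(24EI) = 32/EI
  θ_A0 = 34.85/EI,  θ_C0 = 36.92/EI
Flexibility coefficients: a unit moment at one end gives L/(3EI) there and L/(6EI) at the far end, so f₁₁ = f₂₂ = 1.333/EI and f₁₂ = f₂₁ = 0.6667/EI.
Compatibility — zero rotation at each built-in end:
  1.333 M_A + 0.6667 M_C = 34.85
  0.6667 M_A + 1.333 M_C = 36.92
Solving the pair gives M_A = 16.39 kN·m and M_C = 19.5 kN·m (hogging).

M_A = 16.39 kN·m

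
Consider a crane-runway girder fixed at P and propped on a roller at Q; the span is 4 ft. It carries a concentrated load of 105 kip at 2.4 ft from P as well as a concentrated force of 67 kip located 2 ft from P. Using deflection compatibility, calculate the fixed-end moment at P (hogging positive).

M_P = 120.8 kip·ft

Choose R_Q as the redundant. The primary structure is the cantilever fixed at P.
Deflection at Q on the released cantilever, summing each load's contribution:
  point load 105 at a = 2.4: Pa²(3L − a)/(6EI) = 967.7/EI
  point load 67 at a = 2: Pa²(3L − a)/(6EI) = 446.7/EI
  δ_0 = 1414/EI
Tip deflection under a unit load at Q: L³/(3EI) = 21.33/EI.
The prop prevents deflection at Q: R_Q = δ_0/δ_{QQ} = 1414/21.33 = 66.3 kip.
Moment equilibrium about P: M_P = Σ(load moments about P) − R_Q·L = 386 − 66.3×4 = 120.8 kip·ft.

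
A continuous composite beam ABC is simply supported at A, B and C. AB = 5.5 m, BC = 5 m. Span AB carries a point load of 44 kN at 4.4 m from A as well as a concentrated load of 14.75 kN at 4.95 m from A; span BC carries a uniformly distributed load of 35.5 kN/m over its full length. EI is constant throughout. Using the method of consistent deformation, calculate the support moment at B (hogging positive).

Release continuity at B by inserting a hinge; the redundant is the internal moment M_B. The primary structure is two simply-supported spans AB and BC.
Discontinuity in slope at B on the released structure — sum the simple-span end rotations:
  span AB: point load 44 at a = 4.4: Pab(L + a)/(6LEI) = 63.89/EI
  span AB: point load 14.75 at a = 4.95: Pab(L + a)/(6LEI) = 12.72/EI
  span BC: UDL 35.5: wL³/(24EI) = 184.9/EI
  relative rotation θ_0 = (76.6 + 184.9)/EI = 261.5/EI
A unit hogging moment at B produces rotation L₁/(3EI) + L₂/(3EI) = 3.5/EI.
Slope continuity at B: θ_0 = M_B·3.5/EI, so M_B = 261.5/3.5 = 74.71 kN·m (hogging).

M_B = 74.71 kN·m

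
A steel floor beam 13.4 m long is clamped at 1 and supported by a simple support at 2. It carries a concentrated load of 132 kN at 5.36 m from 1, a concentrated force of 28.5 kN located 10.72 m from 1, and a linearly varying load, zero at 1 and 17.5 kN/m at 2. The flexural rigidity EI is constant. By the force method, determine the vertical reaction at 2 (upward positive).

Remove the prop at 2; the released (primary) structure is a cantilever built in at 1.
Deflection at 2 on the released cantilever, summing each load's contribution:
  point load 132 at a = 5.36: Pa²(3L − a)/(6EI) = 22021/EI
  point load 28.5 at a = 10.72: Pa²(3L − a)/(6EI) = 16092/EI
  triangular load, peak 17.5 at the free end: 11w₀L⁴/(120EI) = 51721/EI
  δ_0 = 89834/EI
Flexibility coefficient — unit upward force at 2: δ_{22} = L³/(3EI) = 802/EI.
The prop prevents deflection at 2: R_2 = δ_0/δ_{22} = 89834/802 = 112 kN.

R_2 = 112 kN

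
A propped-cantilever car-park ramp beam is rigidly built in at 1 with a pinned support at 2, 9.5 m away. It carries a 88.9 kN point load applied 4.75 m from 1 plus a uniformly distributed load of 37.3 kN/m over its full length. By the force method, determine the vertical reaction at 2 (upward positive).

Choose R_2 as the redundant. The primary structure is the cantilever fixed at 1.
Deflection at 2 on the released cantilever, summing each load's contribution:
  point load 88.9 at a = 4.75: Pa²(3L − a)/(6EI) = 7940/EI
  UDL 37.3: wL⁴/(8EI) = 37976/EI
  δ_0 = 45916/EI
Flexibility coefficient — unit upward force at 2: δ_{22} = L³/(3EI) = 285.8/EI.
Compatibility at 2: δ_0 − R_2·δ_{22} = 0, so R_2 = 45916/285.8 = 160.7 kN.

R_2 = 160.7 kN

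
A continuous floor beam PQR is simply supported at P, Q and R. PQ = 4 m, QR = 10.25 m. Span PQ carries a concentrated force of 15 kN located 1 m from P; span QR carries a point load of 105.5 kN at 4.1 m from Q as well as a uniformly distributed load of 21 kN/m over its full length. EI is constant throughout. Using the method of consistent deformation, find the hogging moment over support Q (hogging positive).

Insert a hinge at Q; M_Q is the redundant, and each span becomes simply supported.
Discontinuity in slope at Q on the released structure — sum the simple-span end rotations:
  span PQ: point load 15 at a = 1: Pab(L + a)/(6LEI) = 9.375/EI
  span QR: point load 105.5 at a = 4.1: Pab(L + b)/(6LEI) = 709.4/EI
  span QR: UDL 21: wL³/(24EI) = 942.3/EI
  relative rotation θ_0 = (9.375 + 1652)/EI = 1661/EI
A unit hogging moment at Q produces rotation L₁/(3EI) + L₂/(3EI) = 4.75/EI.
Slope continuity at Q: θ_0 = M_Q·4.75/EI, so M_Q = 1661/4.75 = 349.7 kN·m (hogging).

M_Q = 349.7 kN·m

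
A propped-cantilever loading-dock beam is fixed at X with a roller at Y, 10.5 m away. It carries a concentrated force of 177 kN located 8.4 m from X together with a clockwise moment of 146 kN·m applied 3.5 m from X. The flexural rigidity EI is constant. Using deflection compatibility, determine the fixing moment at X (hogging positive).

M_X = 202.7 kN·m

Choose R_Y as the redundant. The primary structure is the cantilever fixed at X.
Free-end deflection of the primary structure under the applied loading (downward +):
  point load 177 at a = 8.4: Pa²(3L − a)/(6EI) = 48083/EI
  clockwise couple 146 at a = 3.5: M₀a(2L − a)/(2EI) = 4471/EI
  δ_0 = 52554/EI
Tip deflection under a unit load at Y: L³/(3EI) = 385.9/EI.
Compatibility at Y: δ_0 − R_Y·δ_{YY} = 0, so R_Y = 52554/385.9 = 136.2 kN.
Moment equilibrium about X: M_X = Σ(load moments about X) − R_Y·L = 1633 − 136.2×10.5 = 202.7 kN·m.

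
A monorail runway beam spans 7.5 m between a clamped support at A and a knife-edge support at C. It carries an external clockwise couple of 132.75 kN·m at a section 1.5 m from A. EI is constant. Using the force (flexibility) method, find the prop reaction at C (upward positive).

R_C = 9.558 kN

Choose R_C as the redundant. The primary structure is the cantilever fixed at A.
Downward deflection at the released point C due to the loads:
  clockwise couple 132.75 at a = 1.5: M₀a(2L − a)/(2EI) = 1344/EI
Tip deflection under a unit load at C: L³/(3EI) = 140.6/EI.
The prop prevents deflection at C: R_C = δ_0/δ_{CC} = 1344/140.6 = 9.558 kN.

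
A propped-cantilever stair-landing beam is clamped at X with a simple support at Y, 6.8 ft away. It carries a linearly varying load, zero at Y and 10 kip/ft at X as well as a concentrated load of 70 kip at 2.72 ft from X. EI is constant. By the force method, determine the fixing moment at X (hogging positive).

Remove the prop at Y; the released (primary) structure is a cantilever built in at X.
Downward deflection at the released point Y due to the loads:
  triangular load, peak 10 at the fixed end: w₀L⁴/(30EI) = 712.7/EI
  point load 70 at a = 2.72: Pa²(3L − a)/(6EI) = 1526/EI
  δ_0 = 2239/EI
Flexibility coefficient — unit upward force at Y: δ_{YY} = L³/(3EI) = 104.8/EI.
Compatibility at Y: δ_0 − R_Y·δ_{YY} = 0, so R_Y = 2239/104.8 = 21.36 kip.
Moment equilibrium about X: M_X = Σ(load moments about X) − R_Y·L = 267.5 − 21.36×6.8 = 122.2 kip·ft.

M_X = 122.2 kip·ft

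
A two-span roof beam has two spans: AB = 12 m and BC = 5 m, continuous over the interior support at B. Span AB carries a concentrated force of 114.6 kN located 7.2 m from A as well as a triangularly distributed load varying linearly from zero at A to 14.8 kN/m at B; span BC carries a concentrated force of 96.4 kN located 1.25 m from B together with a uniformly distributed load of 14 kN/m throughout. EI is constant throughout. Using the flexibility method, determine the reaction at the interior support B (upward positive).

Insert a hinge at B; M_B is the redundant, and each span becomes simply supported.
Rotations at B on the released spans (each span's end-slope, ×1/EI):
  span AB: point load 114.6 at a = 7.2: Pab(L + a)/(6LEI) = 1056/EI
  span AB: triangular load, peak 14.8: w₀L³/(45EI) = 568.3/EI
  span BC: point load 96.4 at a = 1.25: Pab(L + b)/(6LEI) = 131.8/EI
  span BC: UDL 14: wL³/(24EI) = 72.92/EI
  relative rotation θ_0 = (1624 + 204.7)/EI = 1829/EI
A unit hogging moment at B produces rotation L₁/(3EI) + L₂/(3EI) = 5.667/EI.
Compatibility: M_B·(L₁+L₂)/(3EI) = θ_0, giving M_B = 322.8 kN·m (hogging).
Span AB, ΣM about A with M_B applied at B: R_B^{AB}·12 = 1536 + 322.8, so R_B^{AB} = 154.9 kN and R_A = 203.4 − 154.9 = 48.54 kN.
Span BC, ΣM about C: R_B^{BC}·5 = 536.5 + 322.8, so R_B^{BC} = 171.9 kN and R_C = 166.4 − 171.9 = -5.46 kN.
R_B = 154.9 + 171.9 = 326.7 kN.

R_B = 326.7 kN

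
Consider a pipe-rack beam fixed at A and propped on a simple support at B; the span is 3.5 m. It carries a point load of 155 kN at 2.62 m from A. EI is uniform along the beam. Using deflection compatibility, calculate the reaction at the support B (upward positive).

Choose R_B as the redundant. The primary structure is the cantilever fixed at A.
Downward deflection at the released point B due to the loads:
  point load 155 at a = 2.62: Pa²(3L − a)/(6EI) = 1397/EI
Tip deflection under a unit load at B: L³/(3EI) = 14.29/EI.
The prop prevents deflection at B: R_B = δ_0/δ_{BB} = 1397/14.29 = 97.77 kN.

R_B = 97.77 kN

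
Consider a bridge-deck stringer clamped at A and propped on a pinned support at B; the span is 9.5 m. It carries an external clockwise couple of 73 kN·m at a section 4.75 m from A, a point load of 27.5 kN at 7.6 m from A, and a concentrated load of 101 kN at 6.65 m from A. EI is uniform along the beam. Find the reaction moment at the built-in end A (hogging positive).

Release the roller at B. Primary structure: cantilever fixed at A.
Free-end deflection of the primary structure under the applied loading (downward +):
  clockwise couple 73 at a = 4.75: M₀a(2L − a)/(2EI) = 2471/EI
  point load 27.5 at a = 7.6: Pa²(3L − a)/(6EI) = 5533/EI
  point load 101 at a = 6.65: Pa²(3L − a)/(6EI) = 16265/EI
  δ_0 = 24269/EI
Tip deflection under a unit load at B: L³/(3EI) = 285.8/EI.
Compatibility at B: δ_0 − R_B·δ_{BB} = 0, so R_B = 24269/285.8 = 84.92 kN.
Moment equilibrium about A: M_A = Σ(load moments about A) − R_B·L = 953.6 − 84.92×9.5 = 146.9 kN·m.

M_A = 146.9 kN·m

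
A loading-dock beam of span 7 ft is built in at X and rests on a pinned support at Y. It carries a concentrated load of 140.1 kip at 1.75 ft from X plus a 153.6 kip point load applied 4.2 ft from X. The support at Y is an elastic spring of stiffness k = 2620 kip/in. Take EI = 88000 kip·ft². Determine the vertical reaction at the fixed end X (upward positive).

R_X = 217.2 kip

Release the roller at Y. Primary structure: cantilever fixed at X.
Downward deflection at the released point Y due to the loads:
  point load 140.1 at a = 1.75: Pa²(3L − a)/(6EI) = 1377/EI
  point load 153.6 at a = 4.2: Pa²(3L − a)/(6EI) = 7587/EI
  δ_0 = 8963/EI
Tip deflection under a unit load at Y: L³/(3EI) = 114.3/EI.
With EI = 88000 kip·ft²: δ_0 = 0.10185 ft and δ_{YY} = 0.001299 ft/kip.
Compatibility — the spring shortens by R_Y/k under the reaction it provides: δ_0 − R_Y·δ_{YY} = R_Y/k. With 1/k = 1/(2620×12) ft/kip = 0.000032 ft/kip, R_Y = δ_0 / (δ_{YY} + 1/k) = 0.10185 / (0.001299 + 0.000032) = 76.52 kip.
Vertical equilibrium: R_X = ΣP − R_Y = 293.7 − 76.52 = 217.2 kip.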